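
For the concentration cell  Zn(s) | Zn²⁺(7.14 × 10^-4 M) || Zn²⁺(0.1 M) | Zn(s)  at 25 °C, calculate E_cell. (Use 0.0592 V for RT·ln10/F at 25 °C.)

Both half-cells are Zn²⁺/Zn, so E°_cell = 0. The concentrated side is the cathode; the cell reaction moves Zn²⁺ from high to low concentration with n = 2.
Q = [Zn²⁺]_dilute/[Zn²⁺]_conc = 7.14 × 10^-4/0.1 = 0.00714.
E = 0 − (0.0592/2) log Q = −(0.0592/2)(-2.146) = 0.0635 V.

0.064 V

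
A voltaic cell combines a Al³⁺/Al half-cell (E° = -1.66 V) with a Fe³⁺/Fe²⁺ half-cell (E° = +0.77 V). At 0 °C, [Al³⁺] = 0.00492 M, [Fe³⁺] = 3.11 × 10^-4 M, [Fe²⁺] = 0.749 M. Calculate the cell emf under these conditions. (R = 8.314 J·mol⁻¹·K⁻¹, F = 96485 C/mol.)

2.29 V

The Fe³⁺/Fe²⁺ couple has the higher reduction potential and acts as the cathode, so E°_cell = +0.77 − (-1.66) = 2.43 V.
Balancing electrons gives n = 3; the reaction quotient is Q = [Al³⁺]·[Fe²⁺]^3/[Fe³⁺]^3 = 6.87 × 10^7.
E = E° − (RT/nF) ln Q = 2.43 − (8.314×273)/(3×96485) × (18.046) = 2.430 − 0.142 = 2.288 V.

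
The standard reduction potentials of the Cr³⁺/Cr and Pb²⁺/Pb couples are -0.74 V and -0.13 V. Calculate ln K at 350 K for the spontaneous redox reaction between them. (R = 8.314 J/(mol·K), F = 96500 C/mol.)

ln K = 121.4

E°_cell = -0.13 − (-0.74) = 0.61 V, with n = 6 electrons transferred.
At equilibrium E = 0, so the Nernst equation gives ln K = nFE°/RT = (6)(96500)(0.61)/((8.314)(350)) = 121.38.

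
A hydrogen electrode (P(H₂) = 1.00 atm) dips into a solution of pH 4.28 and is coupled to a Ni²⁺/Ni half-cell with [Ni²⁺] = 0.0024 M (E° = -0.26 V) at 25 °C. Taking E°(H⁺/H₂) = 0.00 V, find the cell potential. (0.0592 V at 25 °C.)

0.084 V

The hydrogen couple is the cathode, so E°_cell = 0.26 V; n = 2.
[H⁺] = 10^(−4.28) = 5.2 × 10^-5 M, and Q = [Ni²⁺]·P(H₂) / [H⁺]^2 = 8.71 × 10^5.
E = E° − (0.0592/2) log Q = 0.26 − (0.0592/2)(5.940) = 0.084 V.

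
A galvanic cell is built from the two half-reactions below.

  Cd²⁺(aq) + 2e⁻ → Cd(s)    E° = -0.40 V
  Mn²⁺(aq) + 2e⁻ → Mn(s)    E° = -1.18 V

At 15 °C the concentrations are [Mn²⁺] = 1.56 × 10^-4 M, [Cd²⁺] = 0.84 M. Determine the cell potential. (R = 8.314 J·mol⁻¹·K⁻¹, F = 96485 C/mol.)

0.887 V

The Cd²⁺/Cd couple has the higher reduction potential and acts as the cathode, so E°_cell = -0.40 − (-1.18) = 0.78 V.
Balancing electrons gives n = 2; the reaction quotient is Q = [Mn²⁺]/[Cd²⁺] = 1.86 × 10^-4.
E = E° − (RT/nF) ln Q = 0.78 − (8.314×288)/(2×96485) × (-8.591) = 0.780 + 0.107 = 0.887 V.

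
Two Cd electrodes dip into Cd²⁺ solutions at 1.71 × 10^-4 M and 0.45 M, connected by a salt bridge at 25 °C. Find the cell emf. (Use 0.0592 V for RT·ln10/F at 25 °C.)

Both half-cells are Cd²⁺/Cd, so E°_cell = 0. The concentrated side is the cathode; the cell reaction moves Cd²⁺ from high to low concentration with n = 2.
Q = [Cd²⁺]_dilute/[Cd²⁺]_conc = 1.71 × 10^-4/0.45 = 3.8 × 10^-4.
E = 0 − (0.0592/2) log Q = −(0.0592/2)(-3.420) = 0.1012 V.

0.10 V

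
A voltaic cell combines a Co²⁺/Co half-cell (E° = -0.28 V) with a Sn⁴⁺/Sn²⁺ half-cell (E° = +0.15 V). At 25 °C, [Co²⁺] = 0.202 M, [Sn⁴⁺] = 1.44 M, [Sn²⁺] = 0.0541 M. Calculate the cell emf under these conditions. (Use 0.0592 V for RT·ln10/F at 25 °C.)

0.493 V

The Sn⁴⁺/Sn²⁺ couple has the higher reduction potential and acts as the cathode, so E°_cell = +0.15 − (-0.28) = 0.43 V.
Balancing electrons gives n = 2; the reaction quotient is Q = [Co²⁺]·[Sn²⁺]/[Sn⁴⁺] = 0.00759.
At 25 °C, E = E° − (0.0592/n) log Q = 0.43 − (0.0592/2)(-2.120) = 0.430 + 0.063 = 0.493 V.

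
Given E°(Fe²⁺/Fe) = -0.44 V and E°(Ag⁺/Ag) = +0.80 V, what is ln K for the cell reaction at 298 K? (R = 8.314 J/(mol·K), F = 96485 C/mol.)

E°_cell = +0.80 − (-0.44) = 1.24 V, with n = 2 electrons transferred.
At equilibrium E = 0, so the Nernst equation gives ln K = nFE°/RT = (2)(96485)(1.24)/((8.314)(298)) = 96.58.

ln K = 96.6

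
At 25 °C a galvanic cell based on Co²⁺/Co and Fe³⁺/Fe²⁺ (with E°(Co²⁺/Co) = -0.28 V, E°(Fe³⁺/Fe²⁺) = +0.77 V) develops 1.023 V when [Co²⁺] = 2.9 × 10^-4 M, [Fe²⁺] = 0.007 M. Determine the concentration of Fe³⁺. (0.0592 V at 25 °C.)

From the Nernst equation, log Q = n(E° − E)/0.0592 = 2(1.05 − 1.023)/0.0592 = 0.912, so Q = 8.17.
With Q = [Co²⁺]·[Fe²⁺]^2/[Fe³⁺]^2 and the known concentrations, [Fe³⁺]^2 in the denominator gives [Fe³⁺] = 4.2 × 10^-5 M.

4.2 × 10^-5 M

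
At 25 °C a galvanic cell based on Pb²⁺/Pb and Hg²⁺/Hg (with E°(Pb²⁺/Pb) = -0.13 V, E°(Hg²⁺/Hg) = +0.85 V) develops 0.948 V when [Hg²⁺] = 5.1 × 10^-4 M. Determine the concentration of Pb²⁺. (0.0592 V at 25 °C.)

From the Nernst equation, log Q = n(E° − E)/0.0592 = 2(0.98 − 0.948)/0.0592 = 1.081, so Q = 12.1.
With Q = [Pb²⁺]/[Hg²⁺] and the known concentrations, [Pb²⁺] in the numerator gives [Pb²⁺] = 0.0061 M.

0.0061 M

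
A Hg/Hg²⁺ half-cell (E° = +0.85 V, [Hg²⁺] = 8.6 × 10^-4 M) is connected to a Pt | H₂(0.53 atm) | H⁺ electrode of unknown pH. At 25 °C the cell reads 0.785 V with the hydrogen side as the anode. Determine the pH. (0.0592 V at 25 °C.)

E°_cell = 0.85 V and n = 2.
log Q = n(E° − E)/0.0592 = 2×(0.85 − 0.785)/0.0592 = 2.196.
With Q = [H⁺]^2 / ([Hg²⁺]·P(H₂)), solving for [H⁺] gives log[H⁺] = -0.573, so pH = 0.57.

pH = 0.57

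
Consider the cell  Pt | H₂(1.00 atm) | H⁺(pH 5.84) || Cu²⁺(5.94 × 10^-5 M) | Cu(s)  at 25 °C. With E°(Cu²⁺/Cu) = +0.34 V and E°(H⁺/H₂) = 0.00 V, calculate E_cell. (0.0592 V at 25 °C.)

The Cu²⁺/Cu couple is the cathode, so E°_cell = 0.34 V; n = 2.
[H⁺] = 10^(−5.84) = 1.4 × 10^-6 M, and Q = [H⁺]^2 / ([Cu²⁺]·P(H₂)) = 3.52 × 10^-8.
E = E° − (0.0592/2) log Q = 0.34 − (0.0592/2)(-7.454) = 0.561 V.

0.56 V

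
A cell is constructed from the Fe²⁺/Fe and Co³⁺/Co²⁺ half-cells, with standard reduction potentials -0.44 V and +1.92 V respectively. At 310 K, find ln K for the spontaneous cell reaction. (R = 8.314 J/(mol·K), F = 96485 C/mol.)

ln K = 176.7

E°_cell = +1.92 − (-0.44) = 2.36 V, with n = 2 electrons transferred.
At equilibrium E = 0, so the Nernst equation gives ln K = nFE°/RT = (2)(96485)(2.36)/((8.314)(310)) = 176.70.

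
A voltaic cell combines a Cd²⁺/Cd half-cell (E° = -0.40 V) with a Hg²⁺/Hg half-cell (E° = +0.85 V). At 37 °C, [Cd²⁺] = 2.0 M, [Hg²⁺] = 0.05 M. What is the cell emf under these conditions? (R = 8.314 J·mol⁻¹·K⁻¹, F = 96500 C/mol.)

1.20 V

The Hg²⁺/Hg couple has the higher reduction potential and acts as the cathode, so E°_cell = +0.85 − (-0.40) = 1.25 V.
Balancing electrons gives n = 2; the reaction quotient is Q = [Cd²⁺]/[Hg²⁺] = 40.0.
E = E° − (RT/nF) ln Q = 1.25 − (8.314×310)/(2×96500) × (3.689) = 1.250 − 0.049 = 1.201 V.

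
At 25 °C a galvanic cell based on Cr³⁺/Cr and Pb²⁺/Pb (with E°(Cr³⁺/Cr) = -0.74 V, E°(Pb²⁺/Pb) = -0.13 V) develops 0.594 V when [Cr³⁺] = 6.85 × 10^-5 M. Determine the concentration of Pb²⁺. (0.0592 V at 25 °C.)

From the Nernst equation, log Q = n(E° − E)/0.0592 = 6(0.61 − 0.594)/0.0592 = 1.622, so Q = 41.8.
With Q = [Cr³⁺]^2/[Pb²⁺]^3 and the known concentrations, [Pb²⁺]^3 in the denominator gives [Pb²⁺] = 4.8 × 10^-4 M.

4.8 × 10^-4 M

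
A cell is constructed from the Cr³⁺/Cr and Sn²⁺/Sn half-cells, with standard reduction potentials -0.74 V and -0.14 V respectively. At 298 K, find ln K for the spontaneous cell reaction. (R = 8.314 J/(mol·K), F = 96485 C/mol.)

E°_cell = -0.14 − (-0.74) = 0.60 V, with n = 6 electrons transferred.
At equilibrium E = 0, so the Nernst equation gives ln K = nFE°/RT = (6)(96485)(0.60)/((8.314)(298)) = 140.20.

ln K = 140.2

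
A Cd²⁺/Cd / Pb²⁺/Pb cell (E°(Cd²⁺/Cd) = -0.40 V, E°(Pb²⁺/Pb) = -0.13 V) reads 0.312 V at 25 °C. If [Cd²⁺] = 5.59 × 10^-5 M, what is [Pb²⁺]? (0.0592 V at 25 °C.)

0.0015 M

From the Nernst equation, log Q = n(E° − E)/0.0592 = 2(0.27 − 0.312)/0.0592 = -1.419, so Q = 0.0381.
With Q = [Cd²⁺]/[Pb²⁺] and the known concentrations, [Pb²⁺] in the denominator gives [Pb²⁺] = 0.0015 M.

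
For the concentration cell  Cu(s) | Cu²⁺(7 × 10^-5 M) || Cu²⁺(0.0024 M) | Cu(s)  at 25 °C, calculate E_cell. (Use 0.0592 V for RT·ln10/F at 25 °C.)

0.045 V

Both half-cells are Cu²⁺/Cu, so E°_cell = 0. The concentrated side is the cathode; the cell reaction moves Cu²⁺ from high to low concentration with n = 2.
Q = [Cu²⁺]_dilute/[Cu²⁺]_conc = 7 × 10^-5/0.0024 = 0.0292.
E = 0 − (0.0592/2) log Q = −(0.0592/2)(-1.535) = 0.0454 V.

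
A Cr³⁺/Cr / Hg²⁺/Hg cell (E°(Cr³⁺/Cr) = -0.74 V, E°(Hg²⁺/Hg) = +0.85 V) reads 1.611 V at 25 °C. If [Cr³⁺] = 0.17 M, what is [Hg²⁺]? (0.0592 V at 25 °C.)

1.6 M

From the Nernst equation, log Q = n(E° − E)/0.0592 = 6(1.59 − 1.611)/0.0592 = -2.128, so Q = 0.00744.
With Q = [Cr³⁺]^2/[Hg²⁺]^3 and the known concentrations, [Hg²⁺]^3 in the denominator gives [Hg²⁺] = 1.6 M.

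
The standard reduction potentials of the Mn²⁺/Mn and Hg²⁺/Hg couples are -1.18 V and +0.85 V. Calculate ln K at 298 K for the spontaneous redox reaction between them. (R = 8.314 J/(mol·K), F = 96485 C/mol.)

ln K = 158.1

E°_cell = +0.85 − (-1.18) = 2.03 V, with n = 2 electrons transferred.
At equilibrium E = 0, so the Nernst equation gives ln K = nFE°/RT = (2)(96485)(2.03)/((8.314)(298)) = 158.11.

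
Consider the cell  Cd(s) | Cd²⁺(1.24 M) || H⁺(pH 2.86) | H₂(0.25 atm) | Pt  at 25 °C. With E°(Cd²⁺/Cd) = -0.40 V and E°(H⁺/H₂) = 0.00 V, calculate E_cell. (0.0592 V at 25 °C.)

0.25 V

The hydrogen couple is the cathode, so E°_cell = 0.40 V; n = 2.
[H⁺] = 10^(−2.86) = 0.0014 M, and Q = [Cd²⁺]·P(H₂) / [H⁺]^2 = 1.63 × 10^5.
E = E° − (0.0592/2) log Q = 0.40 − (0.0592/2)(5.211) = 0.246 V.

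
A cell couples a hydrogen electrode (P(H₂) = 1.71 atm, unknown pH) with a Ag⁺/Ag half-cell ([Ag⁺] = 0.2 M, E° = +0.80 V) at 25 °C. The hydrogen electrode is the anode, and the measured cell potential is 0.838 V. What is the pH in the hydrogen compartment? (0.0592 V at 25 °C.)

E°_cell = 0.80 V and n = 2.
log Q = n(E° − E)/0.0592 = 2×(0.80 − 0.838)/0.0592 = -1.284.
With Q = [H⁺]^2 / ([Ag⁺]^2·P(H₂)), solving for [H⁺] gives log[H⁺] = -1.224, so pH = 1.22.

pH = 1.22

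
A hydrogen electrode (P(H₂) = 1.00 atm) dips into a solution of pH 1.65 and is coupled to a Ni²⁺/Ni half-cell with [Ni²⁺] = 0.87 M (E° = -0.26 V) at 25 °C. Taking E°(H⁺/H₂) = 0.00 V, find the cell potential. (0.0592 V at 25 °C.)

0.16 V

The hydrogen couple is the cathode, so E°_cell = 0.26 V; n = 2.
[H⁺] = 10^(−1.65) = 0.022 M, and Q = [Ni²⁺]·P(H₂) / [H⁺]^2 = 1740.
E = E° − (0.0592/2) log Q = 0.26 − (0.0592/2)(3.240) = 0.164 V.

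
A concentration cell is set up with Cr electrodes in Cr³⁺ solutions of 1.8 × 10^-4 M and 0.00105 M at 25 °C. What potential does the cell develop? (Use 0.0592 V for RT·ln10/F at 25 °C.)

Both half-cells are Cr³⁺/Cr, so E°_cell = 0. The concentrated side is the cathode; the cell reaction moves Cr³⁺ from high to low concentration with n = 3.
Q = [Cr³⁺]_dilute/[Cr³⁺]_conc = 1.8 × 10^-4/0.00105 = 0.171.
E = 0 − (0.0592/3) log Q = −(0.0592/3)(-0.766) = 0.0151 V.

0.015 V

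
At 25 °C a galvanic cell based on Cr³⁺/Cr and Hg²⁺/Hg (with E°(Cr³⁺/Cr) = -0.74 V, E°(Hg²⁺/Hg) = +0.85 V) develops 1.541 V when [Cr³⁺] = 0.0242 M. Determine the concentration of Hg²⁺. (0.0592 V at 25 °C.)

0.0018 M

From the Nernst equation, log Q = n(E° − E)/0.0592 = 6(1.59 − 1.541)/0.0592 = 4.966, so Q = 9.25 × 10^4.
With Q = [Cr³⁺]^2/[Hg²⁺]^3 and the known concentrations, [Hg²⁺]^3 in the denominator gives [Hg²⁺] = 0.0018 M.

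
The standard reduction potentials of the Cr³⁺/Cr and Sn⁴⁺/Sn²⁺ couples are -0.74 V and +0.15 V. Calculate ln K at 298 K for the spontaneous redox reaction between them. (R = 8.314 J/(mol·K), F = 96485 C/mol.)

ln K = 208.0

E°_cell = +0.15 − (-0.74) = 0.89 V, with n = 6 electrons transferred.
At equilibrium E = 0, so the Nernst equation gives ln K = nFE°/RT = (6)(96485)(0.89)/((8.314)(298)) = 207.96.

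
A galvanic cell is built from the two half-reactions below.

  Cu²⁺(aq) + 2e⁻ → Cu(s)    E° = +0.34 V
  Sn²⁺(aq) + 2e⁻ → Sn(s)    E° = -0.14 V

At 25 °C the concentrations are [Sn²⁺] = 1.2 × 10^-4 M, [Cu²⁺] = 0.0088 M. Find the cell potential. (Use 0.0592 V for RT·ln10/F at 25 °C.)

The Cu²⁺/Cu couple has the higher reduction potential and acts as the cathode, so E°_cell = +0.34 − (-0.14) = 0.48 V.
Balancing electrons gives n = 2; the reaction quotient is Q = [Sn²⁺]/[Cu²⁺] = 0.0136.
At 25 °C, E = E° − (0.0592/n) log Q = 0.48 − (0.0592/2)(-1.865) = 0.480 + 0.055 = 0.535 V.

0.535 V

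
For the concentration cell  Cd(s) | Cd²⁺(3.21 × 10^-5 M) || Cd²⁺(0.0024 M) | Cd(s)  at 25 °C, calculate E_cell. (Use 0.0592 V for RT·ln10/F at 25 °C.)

0.055 V

Both half-cells are Cd²⁺/Cd, so E°_cell = 0. The concentrated side is the cathode; the cell reaction moves Cd²⁺ from high to low concentration with n = 2.
Q = [Cd²⁺]_dilute/[Cd²⁺]_conc = 3.21 × 10^-5/0.0024 = 0.0134.
E = 0 − (0.0592/2) log Q = −(0.0592/2)(-1.874) = 0.0555 V.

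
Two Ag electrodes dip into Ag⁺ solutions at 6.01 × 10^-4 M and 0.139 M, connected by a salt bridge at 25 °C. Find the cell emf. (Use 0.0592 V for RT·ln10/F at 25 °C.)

0.14 V

Both half-cells are Ag⁺/Ag, so E°_cell = 0. The concentrated side is the cathode; the cell reaction moves Ag⁺ from high to low concentration with n = 1.
Q = [Ag⁺]_dilute/[Ag⁺]_conc = 6.01 × 10^-4/0.139 = 0.00432.
E = 0 − (0.0592/1) log Q = −(0.0592/1)(-2.364) = 0.1399 V.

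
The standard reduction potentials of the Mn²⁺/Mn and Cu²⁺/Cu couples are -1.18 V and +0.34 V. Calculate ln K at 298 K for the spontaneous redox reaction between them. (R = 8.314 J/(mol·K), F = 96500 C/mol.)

ln K = 118.4

E°_cell = +0.34 − (-1.18) = 1.52 V, with n = 2 electrons transferred.
At equilibrium E = 0, so the Nernst equation gives ln K = nFE°/RT = (2)(96500)(1.52)/((8.314)(298)) = 118.41.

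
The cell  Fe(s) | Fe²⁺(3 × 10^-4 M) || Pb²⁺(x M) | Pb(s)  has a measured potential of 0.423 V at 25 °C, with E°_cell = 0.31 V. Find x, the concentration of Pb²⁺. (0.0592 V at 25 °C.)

From the Nernst equation, log Q = n(E° − E)/0.0592 = 2(0.31 − 0.423)/0.0592 = -3.818, so Q = 1.52 × 10^-4.
With Q = [Fe²⁺]/[Pb²⁺] and the known concentrations, [Pb²⁺] in the denominator gives [Pb²⁺] = 2.0 M.

2.0 M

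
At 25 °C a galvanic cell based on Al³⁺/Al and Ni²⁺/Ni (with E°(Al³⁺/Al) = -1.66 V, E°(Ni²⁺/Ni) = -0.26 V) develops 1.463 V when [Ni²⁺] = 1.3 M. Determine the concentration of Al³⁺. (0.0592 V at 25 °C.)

9.5 × 10^-4 M

From the Nernst equation, log Q = n(E° − E)/0.0592 = 6(1.40 − 1.463)/0.0592 = -6.385, so Q = 4.12 × 10^-7.
With Q = [Al³⁺]^2/[Ni²⁺]^3 and the known concentrations, [Al³⁺]^2 in the numerator gives [Al³⁺] = 9.5 × 10^-4 M.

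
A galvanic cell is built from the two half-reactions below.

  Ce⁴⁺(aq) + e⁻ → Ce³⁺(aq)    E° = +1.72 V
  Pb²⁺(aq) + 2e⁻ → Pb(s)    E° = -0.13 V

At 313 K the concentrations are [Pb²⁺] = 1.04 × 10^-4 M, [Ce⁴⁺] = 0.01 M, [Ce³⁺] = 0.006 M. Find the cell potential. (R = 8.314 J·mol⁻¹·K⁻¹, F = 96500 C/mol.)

1.99 V

The Ce⁴⁺/Ce³⁺ couple has the higher reduction potential and acts as the cathode, so E°_cell = +1.72 − (-0.13) = 1.85 V.
Balancing electrons gives n = 2; the reaction quotient is Q = [Pb²⁺]·[Ce³⁺]^2/[Ce⁴⁺]^2 = 3.74 × 10^-5.
E = E° − (RT/nF) ln Q = 1.85 − (8.314×313)/(2×96500) × (-10.193) = 1.850 + 0.137 = 1.987 V.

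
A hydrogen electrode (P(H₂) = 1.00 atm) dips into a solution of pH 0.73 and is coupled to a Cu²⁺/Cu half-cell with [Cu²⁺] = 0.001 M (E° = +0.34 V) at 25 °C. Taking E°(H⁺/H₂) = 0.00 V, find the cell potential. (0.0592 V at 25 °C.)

0.29 V

The Cu²⁺/Cu couple is the cathode, so E°_cell = 0.34 V; n = 2.
[H⁺] = 10^(−0.73) = 0.19 M, and Q = [H⁺]^2 / ([Cu²⁺]·P(H₂)) = 34.7.
E = E° − (0.0592/2) log Q = 0.34 − (0.0592/2)(1.540) = 0.294 V.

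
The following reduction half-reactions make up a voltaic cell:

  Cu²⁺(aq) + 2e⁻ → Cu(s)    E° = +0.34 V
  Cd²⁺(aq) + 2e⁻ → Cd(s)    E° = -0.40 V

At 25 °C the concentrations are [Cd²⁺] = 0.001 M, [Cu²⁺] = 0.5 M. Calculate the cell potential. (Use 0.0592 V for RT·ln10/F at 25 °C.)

0.820 V

The Cu²⁺/Cu couple has the higher reduction potential and acts as the cathode, so E°_cell = +0.34 − (-0.40) = 0.74 V.
Balancing electrons gives n = 2; the reaction quotient is Q = [Cd²⁺]/[Cu²⁺] = 0.00200.
At 25 °C, E = E° − (0.0592/n) log Q = 0.74 − (0.0592/2)(-2.699) = 0.740 + 0.080 = 0.820 V.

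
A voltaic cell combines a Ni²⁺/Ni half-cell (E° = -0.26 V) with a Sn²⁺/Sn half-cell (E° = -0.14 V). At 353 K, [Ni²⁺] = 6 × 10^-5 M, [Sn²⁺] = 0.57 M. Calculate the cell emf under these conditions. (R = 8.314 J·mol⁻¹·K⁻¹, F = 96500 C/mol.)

0.259 V

The Sn²⁺/Sn couple has the higher reduction potential and acts as the cathode, so E°_cell = -0.14 − (-0.26) = 0.12 V.
Balancing electrons gives n = 2; the reaction quotient is Q = [Ni²⁺]/[Sn²⁺] = 1.05 × 10^-4.
E = E° − (RT/nF) ln Q = 0.12 − (8.314×353)/(2×96500) × (-9.159) = 0.120 + 0.139 = 0.259 V.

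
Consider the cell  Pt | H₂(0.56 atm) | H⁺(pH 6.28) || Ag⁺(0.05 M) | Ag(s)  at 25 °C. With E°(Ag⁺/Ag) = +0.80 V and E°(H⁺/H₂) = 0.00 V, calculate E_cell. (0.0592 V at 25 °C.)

The Ag⁺/Ag couple is the cathode, so E°_cell = 0.80 V; n = 2.
[H⁺] = 10^(−6.28) = 5.2 × 10^-7 M, and Q = [H⁺]^2 / ([Ag⁺]^2·P(H₂)) = 1.97 × 10^-10.
E = E° − (0.0592/2) log Q = 0.80 − (0.0592/2)(-9.706) = 1.087 V.

1.09 V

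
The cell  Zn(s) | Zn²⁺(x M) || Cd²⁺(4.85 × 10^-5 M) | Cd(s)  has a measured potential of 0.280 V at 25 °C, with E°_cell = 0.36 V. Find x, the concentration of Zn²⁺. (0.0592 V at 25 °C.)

From the Nernst equation, log Q = n(E° − E)/0.0592 = 2(0.36 − 0.280)/0.0592 = 2.703, so Q = 504.
With Q = [Zn²⁺]/[Cd²⁺] and the known concentrations, [Zn²⁺] in the numerator gives [Zn²⁺] = 0.024 M.

0.024 M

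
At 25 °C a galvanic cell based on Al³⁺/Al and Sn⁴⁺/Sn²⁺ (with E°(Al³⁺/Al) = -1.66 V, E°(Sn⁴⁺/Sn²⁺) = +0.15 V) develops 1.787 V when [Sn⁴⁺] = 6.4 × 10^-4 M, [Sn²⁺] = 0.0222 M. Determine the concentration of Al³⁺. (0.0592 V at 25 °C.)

0.072 M

From the Nernst equation, log Q = n(E° − E)/0.0592 = 6(1.81 − 1.787)/0.0592 = 2.331, so Q = 214.
With Q = [Al³⁺]^2·[Sn²⁺]^3/[Sn⁴⁺]^3 and the known concentrations, [Al³⁺]^2 in the numerator gives [Al³⁺] = 0.072 M.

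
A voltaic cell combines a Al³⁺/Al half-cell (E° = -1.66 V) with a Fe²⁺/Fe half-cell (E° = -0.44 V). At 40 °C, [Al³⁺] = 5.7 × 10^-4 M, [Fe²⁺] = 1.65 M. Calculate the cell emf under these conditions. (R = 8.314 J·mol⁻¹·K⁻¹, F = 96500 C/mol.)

1.29 V

The Fe²⁺/Fe couple has the higher reduction potential and acts as the cathode, so E°_cell = -0.44 − (-1.66) = 1.22 V.
Balancing electrons gives n = 6; the reaction quotient is Q = [Al³⁺]^2/[Fe²⁺]^3 = 7.23 × 10^-8.
E = E° − (RT/nF) ln Q = 1.22 − (8.314×313)/(6×96500) × (-16.442) = 1.220 + 0.074 = 1.294 V.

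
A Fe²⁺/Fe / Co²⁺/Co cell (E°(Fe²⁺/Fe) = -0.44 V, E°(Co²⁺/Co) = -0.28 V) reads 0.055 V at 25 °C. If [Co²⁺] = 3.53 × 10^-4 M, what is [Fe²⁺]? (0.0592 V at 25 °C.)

From the Nernst equation, log Q = n(E° − E)/0.0592 = 2(0.16 − 0.055)/0.0592 = 3.547, so Q = 3530.
With Q = [Fe²⁺]/[Co²⁺] and the known concentrations, [Fe²⁺] in the numerator gives [Fe²⁺] = 1.2 M.

1.2 M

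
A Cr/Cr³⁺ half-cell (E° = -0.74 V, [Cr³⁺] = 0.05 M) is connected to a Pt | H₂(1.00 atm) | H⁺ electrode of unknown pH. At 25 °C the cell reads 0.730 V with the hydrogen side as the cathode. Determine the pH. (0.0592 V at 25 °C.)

pH = 0.60

E°_cell = 0.74 V and n = 6.
log Q = n(E° − E)/0.0592 = 6×(0.74 − 0.730)/0.0592 = 1.014.
With Q = [Cr³⁺]^2·P(H₂)^3 / [H⁺]^6, solving for [H⁺] gives log[H⁺] = -0.603, so pH = 0.60.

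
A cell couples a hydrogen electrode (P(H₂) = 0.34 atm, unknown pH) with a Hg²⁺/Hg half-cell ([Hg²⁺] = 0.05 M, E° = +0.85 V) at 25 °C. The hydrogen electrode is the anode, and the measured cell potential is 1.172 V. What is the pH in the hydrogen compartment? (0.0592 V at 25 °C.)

pH = 6.32

E°_cell = 0.85 V and n = 2.
log Q = n(E° − E)/0.0592 = 2×(0.85 − 1.172)/0.0592 = -10.878.
With Q = [H⁺]^2 / ([Hg²⁺]·P(H₂)), solving for [H⁺] gives log[H⁺] = -6.324, so pH = 6.32.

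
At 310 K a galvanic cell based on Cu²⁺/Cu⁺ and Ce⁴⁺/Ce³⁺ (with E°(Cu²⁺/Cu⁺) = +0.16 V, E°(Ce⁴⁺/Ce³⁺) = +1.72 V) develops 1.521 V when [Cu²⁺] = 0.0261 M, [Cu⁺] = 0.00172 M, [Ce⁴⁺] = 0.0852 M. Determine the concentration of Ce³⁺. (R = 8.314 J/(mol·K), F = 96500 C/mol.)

0.024 M

From the Nernst equation, ln Q = nF(E° − E)/RT = 1×96500×(1.56 − 1.521)/(8.314×310) = 1.460, so Q = 4.31.
With Q = [Cu²⁺]·[Ce³⁺]/([Cu⁺]·[Ce⁴⁺]) and the known concentrations, [Ce³⁺] in the numerator gives [Ce³⁺] = 0.024 M.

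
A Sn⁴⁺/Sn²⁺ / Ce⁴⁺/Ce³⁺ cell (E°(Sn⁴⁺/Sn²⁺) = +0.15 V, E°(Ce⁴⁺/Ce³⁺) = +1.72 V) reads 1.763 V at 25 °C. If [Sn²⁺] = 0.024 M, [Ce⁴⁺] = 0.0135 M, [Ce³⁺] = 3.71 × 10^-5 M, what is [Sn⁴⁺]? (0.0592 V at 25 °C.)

9.6 × 10^-4 M

From the Nernst equation, log Q = n(E° − E)/0.0592 = 2(1.57 − 1.763)/0.0592 = -6.520, so Q = 3.02 × 10^-7.
With Q = [Sn⁴⁺]·[Ce³⁺]^2/([Sn²⁺]·[Ce⁴⁺]^2) and the known concentrations, [Sn⁴⁺] in the numerator gives [Sn⁴⁺] = 9.6 × 10^-4 M.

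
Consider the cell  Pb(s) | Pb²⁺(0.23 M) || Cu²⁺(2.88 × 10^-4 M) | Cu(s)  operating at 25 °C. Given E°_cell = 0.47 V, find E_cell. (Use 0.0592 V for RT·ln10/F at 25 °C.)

0.384 V

Balancing electrons gives n = 2; the reaction quotient is Q = [Pb²⁺]/[Cu²⁺] = 799.
At 25 °C, E = E° − (0.0592/n) log Q = 0.47 − (0.0592/2)(2.902) = 0.470 − 0.086 = 0.384 V.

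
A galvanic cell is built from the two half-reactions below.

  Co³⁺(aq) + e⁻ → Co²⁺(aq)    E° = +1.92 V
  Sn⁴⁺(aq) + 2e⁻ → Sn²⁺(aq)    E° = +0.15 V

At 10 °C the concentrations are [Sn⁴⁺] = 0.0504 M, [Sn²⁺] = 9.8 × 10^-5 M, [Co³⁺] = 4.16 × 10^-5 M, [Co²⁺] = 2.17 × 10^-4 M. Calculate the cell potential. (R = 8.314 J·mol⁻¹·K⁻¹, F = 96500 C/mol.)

1.65 V

The Co³⁺/Co²⁺ couple has the higher reduction potential and acts as the cathode, so E°_cell = +1.92 − (+0.15) = 1.77 V.
Balancing electrons gives n = 2; the reaction quotient is Q = [Sn⁴⁺]·[Co²⁺]^2/([Sn²⁺]·[Co³⁺]^2) = 1.4 × 10^4.
E = E° − (RT/nF) ln Q = 1.77 − (8.314×283)/(2×96500) × (9.546) = 1.770 − 0.116 = 1.654 V.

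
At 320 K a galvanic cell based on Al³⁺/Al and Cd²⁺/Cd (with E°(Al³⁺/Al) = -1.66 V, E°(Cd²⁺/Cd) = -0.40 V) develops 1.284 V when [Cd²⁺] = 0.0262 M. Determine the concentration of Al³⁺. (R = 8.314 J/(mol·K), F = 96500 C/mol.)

From the Nernst equation, ln Q = nF(E° − E)/RT = 6×96500×(1.26 − 1.284)/(8.314×320) = -5.223, so Q = 0.00539.
With Q = [Al³⁺]^2/[Cd²⁺]^3 and the known concentrations, [Al³⁺]^2 in the numerator gives [Al³⁺] = 3.1 × 10^-4 M.

3.1 × 10^-4 M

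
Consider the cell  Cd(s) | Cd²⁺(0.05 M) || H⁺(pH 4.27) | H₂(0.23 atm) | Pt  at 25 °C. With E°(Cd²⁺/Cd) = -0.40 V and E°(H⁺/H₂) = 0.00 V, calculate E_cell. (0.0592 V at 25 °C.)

0.20 V

The hydrogen couple is the cathode, so E°_cell = 0.40 V; n = 2.
[H⁺] = 10^(−4.27) = 5.4 × 10^-5 M, and Q = [Cd²⁺]·P(H₂) / [H⁺]^2 = 3.99 × 10^6.
E = E° − (0.0592/2) log Q = 0.40 − (0.0592/2)(6.601) = 0.205 V.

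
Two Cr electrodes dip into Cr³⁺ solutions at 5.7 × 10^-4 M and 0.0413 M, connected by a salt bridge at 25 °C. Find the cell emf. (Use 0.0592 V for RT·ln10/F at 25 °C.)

Both half-cells are Cr³⁺/Cr, so E°_cell = 0. The concentrated side is the cathode; the cell reaction moves Cr³⁺ from high to low concentration with n = 3.
Q = [Cr³⁺]_dilute/[Cr³⁺]_conc = 5.7 × 10^-4/0.0413 = 0.0138.
E = 0 − (0.0592/3) log Q = −(0.0592/3)(-1.860) = 0.0367 V.

0.037 V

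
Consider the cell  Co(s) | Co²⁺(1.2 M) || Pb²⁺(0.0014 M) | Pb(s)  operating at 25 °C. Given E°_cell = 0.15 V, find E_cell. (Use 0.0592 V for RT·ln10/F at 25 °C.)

0.063 V

Balancing electrons gives n = 2; the reaction quotient is Q = [Co²⁺]/[Pb²⁺] = 857.
At 25 °C, E = E° − (0.0592/n) log Q = 0.15 − (0.0592/2)(2.933) = 0.150 − 0.087 = 0.063 V.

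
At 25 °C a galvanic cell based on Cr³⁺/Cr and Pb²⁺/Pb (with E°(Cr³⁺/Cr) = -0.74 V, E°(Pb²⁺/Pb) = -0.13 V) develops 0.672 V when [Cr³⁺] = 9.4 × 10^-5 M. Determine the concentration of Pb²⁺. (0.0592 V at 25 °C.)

0.26 M

From the Nernst equation, log Q = n(E° − E)/0.0592 = 6(0.61 − 0.672)/0.0592 = -6.284, so Q = 5.2 × 10^-7.
With Q = [Cr³⁺]^2/[Pb²⁺]^3 and the known concentrations, [Pb²⁺]^3 in the denominator gives [Pb²⁺] = 0.26 M.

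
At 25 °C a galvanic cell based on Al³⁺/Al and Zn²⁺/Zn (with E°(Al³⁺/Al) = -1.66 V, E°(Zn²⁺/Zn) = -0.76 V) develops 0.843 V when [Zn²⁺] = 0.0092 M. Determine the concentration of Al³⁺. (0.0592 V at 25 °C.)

0.68 M

From the Nernst equation, log Q = n(E° − E)/0.0592 = 6(0.90 − 0.843)/0.0592 = 5.777, so Q = 5.98 × 10^5.
With Q = [Al³⁺]^2/[Zn²⁺]^3 and the known concentrations, [Al³⁺]^2 in the numerator gives [Al³⁺] = 0.68 M.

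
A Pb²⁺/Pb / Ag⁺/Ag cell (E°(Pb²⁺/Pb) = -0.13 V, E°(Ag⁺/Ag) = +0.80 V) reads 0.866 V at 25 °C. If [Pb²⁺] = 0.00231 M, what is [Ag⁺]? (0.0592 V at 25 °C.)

From the Nernst equation, log Q = n(E° − E)/0.0592 = 2(0.93 − 0.866)/0.0592 = 2.162, so Q = 145.
With Q = [Pb²⁺]/[Ag⁺]^2 and the known concentrations, [Ag⁺]^2 in the denominator gives [Ag⁺] = 0.004 M.

0.004 M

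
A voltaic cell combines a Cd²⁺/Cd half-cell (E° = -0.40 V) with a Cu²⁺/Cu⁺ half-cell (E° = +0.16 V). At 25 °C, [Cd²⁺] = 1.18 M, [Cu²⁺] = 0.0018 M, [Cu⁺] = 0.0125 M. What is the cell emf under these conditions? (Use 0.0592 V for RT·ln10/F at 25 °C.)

The Cu²⁺/Cu⁺ couple has the higher reduction potential and acts as the cathode, so E°_cell = +0.16 − (-0.40) = 0.56 V.
Balancing electrons gives n = 2; the reaction quotient is Q = [Cd²⁺]·[Cu⁺]^2/[Cu²⁺]^2 = 56.9.
At 25 °C, E = E° − (0.0592/n) log Q = 0.56 − (0.0592/2)(1.755) = 0.560 − 0.052 = 0.508 V.

0.508 V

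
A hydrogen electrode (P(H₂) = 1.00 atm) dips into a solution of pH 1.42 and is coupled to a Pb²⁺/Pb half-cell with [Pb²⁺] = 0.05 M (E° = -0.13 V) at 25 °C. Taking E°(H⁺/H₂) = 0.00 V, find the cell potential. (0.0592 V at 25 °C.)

The hydrogen couple is the cathode, so E°_cell = 0.13 V; n = 2.
[H⁺] = 10^(−1.42) = 0.038 M, and Q = [Pb²⁺]·P(H₂) / [H⁺]^2 = 34.6.
E = E° − (0.0592/2) log Q = 0.13 − (0.0592/2)(1.539) = 0.084 V.

0.084 V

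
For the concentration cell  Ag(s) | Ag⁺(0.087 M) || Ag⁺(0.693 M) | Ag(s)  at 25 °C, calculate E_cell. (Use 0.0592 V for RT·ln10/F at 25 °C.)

0.053 V

Both half-cells are Ag⁺/Ag, so E°_cell = 0. The concentrated side is the cathode; the cell reaction moves Ag⁺ from high to low concentration with n = 1.
Q = [Ag⁺]_dilute/[Ag⁺]_conc = 0.087/0.693 = 0.126.
E = 0 − (0.0592/1) log Q = −(0.0592/1)(-0.901) = 0.0533 V.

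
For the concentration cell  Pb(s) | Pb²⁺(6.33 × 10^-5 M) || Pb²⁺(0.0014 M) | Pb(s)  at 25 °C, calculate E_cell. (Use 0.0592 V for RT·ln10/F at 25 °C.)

0.040 V

Both half-cells are Pb²⁺/Pb, so E°_cell = 0. The concentrated side is the cathode; the cell reaction moves Pb²⁺ from high to low concentration with n = 2.
Q = [Pb²⁺]_dilute/[Pb²⁺]_conc = 6.33 × 10^-5/0.0014 = 0.0452.
E = 0 − (0.0592/2) log Q = −(0.0592/2)(-1.345) = 0.0398 V.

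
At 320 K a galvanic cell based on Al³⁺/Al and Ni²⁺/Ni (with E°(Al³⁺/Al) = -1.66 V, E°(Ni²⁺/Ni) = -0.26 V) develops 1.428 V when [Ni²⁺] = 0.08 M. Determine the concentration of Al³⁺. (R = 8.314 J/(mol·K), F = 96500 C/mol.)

0.0011 M

From the Nernst equation, ln Q = nF(E° − E)/RT = 6×96500×(1.40 − 1.428)/(8.314×320) = -6.094, so Q = 0.00226.
With Q = [Al³⁺]^2/[Ni²⁺]^3 and the known concentrations, [Al³⁺]^2 in the numerator gives [Al³⁺] = 0.0011 M.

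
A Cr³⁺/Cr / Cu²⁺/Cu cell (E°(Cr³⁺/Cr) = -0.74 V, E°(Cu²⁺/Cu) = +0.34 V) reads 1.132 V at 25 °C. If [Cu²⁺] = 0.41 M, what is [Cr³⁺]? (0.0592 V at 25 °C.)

6.1 × 10^-4 M

From the Nernst equation, log Q = n(E° − E)/0.0592 = 6(1.08 − 1.132)/0.0592 = -5.270, so Q = 5.37 × 10^-6.
With Q = [Cr³⁺]^2/[Cu²⁺]^3 and the known concentrations, [Cr³⁺]^2 in the numerator gives [Cr³⁺] = 6.1 × 10^-4 M.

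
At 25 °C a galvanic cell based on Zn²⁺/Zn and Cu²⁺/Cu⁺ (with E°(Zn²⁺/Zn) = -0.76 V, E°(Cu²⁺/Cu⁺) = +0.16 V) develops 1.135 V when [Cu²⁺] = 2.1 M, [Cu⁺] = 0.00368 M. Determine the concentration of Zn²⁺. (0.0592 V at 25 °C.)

From the Nernst equation, log Q = n(E° − E)/0.0592 = 2(0.92 − 1.135)/0.0592 = -7.264, so Q = 5.45 × 10^-8.
With Q = [Zn²⁺]·[Cu⁺]^2/[Cu²⁺]^2 and the known concentrations, [Zn²⁺] in the numerator gives [Zn²⁺] = 0.018 M.

0.018 M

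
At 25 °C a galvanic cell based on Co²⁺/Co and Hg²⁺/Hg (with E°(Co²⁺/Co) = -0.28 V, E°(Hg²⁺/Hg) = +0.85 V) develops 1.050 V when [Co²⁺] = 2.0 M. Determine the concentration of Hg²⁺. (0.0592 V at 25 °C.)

0.004 M

From the Nernst equation, log Q = n(E° − E)/0.0592 = 2(1.13 − 1.050)/0.0592 = 2.703, so Q = 504.
With Q = [Co²⁺]/[Hg²⁺] and the known concentrations, [Hg²⁺] in the denominator gives [Hg²⁺] = 0.004 M.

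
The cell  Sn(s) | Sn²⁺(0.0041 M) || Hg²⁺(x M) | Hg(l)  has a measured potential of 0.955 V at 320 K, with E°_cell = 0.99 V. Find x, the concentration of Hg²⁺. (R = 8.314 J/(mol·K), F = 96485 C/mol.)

3.2 × 10^-4 M

From the Nernst equation, ln Q = nF(E° − E)/RT = 2×96485×(0.99 − 0.955)/(8.314×320) = 2.539, so Q = 12.7.
With Q = [Sn²⁺]/[Hg²⁺] and the known concentrations, [Hg²⁺] in the denominator gives [Hg²⁺] = 3.2 × 10^-4 M.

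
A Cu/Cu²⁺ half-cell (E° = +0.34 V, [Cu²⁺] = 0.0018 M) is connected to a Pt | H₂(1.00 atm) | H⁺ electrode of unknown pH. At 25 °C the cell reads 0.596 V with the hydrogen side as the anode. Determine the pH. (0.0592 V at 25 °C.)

E°_cell = 0.34 V and n = 2.
log Q = n(E° − E)/0.0592 = 2×(0.34 − 0.596)/0.0592 = -8.649.
With Q = [H⁺]^2 / ([Cu²⁺]·P(H₂)), solving for [H⁺] gives log[H⁺] = -5.697, so pH = 5.70.

pH = 5.70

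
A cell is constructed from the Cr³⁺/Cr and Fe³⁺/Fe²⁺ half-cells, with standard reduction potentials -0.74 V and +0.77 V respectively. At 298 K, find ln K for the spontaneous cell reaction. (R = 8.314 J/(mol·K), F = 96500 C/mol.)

ln K = 176.4

E°_cell = +0.77 − (-0.74) = 1.51 V, with n = 3 electrons transferred.
At equilibrium E = 0, so the Nernst equation gives ln K = nFE°/RT = (3)(96500)(1.51)/((8.314)(298)) = 176.44.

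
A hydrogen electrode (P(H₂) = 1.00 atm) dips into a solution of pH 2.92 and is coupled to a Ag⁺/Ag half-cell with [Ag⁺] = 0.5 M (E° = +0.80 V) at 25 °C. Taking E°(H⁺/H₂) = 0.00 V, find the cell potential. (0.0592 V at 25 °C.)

The Ag⁺/Ag couple is the cathode, so E°_cell = 0.80 V; n = 2.
[H⁺] = 10^(−2.92) = 0.0012 M, and Q = [H⁺]^2 / ([Ag⁺]^2·P(H₂)) = 5.78 × 10^-6.
E = E° − (0.0592/2) log Q = 0.80 − (0.0592/2)(-5.238) = 0.955 V.

0.96 V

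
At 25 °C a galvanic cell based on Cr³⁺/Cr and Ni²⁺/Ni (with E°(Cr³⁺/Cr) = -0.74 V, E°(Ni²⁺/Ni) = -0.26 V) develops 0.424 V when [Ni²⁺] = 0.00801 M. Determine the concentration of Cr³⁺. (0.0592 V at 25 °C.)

From the Nernst equation, log Q = n(E° − E)/0.0592 = 6(0.48 − 0.424)/0.0592 = 5.676, so Q = 4.74 × 10^5.
With Q = [Cr³⁺]^2/[Ni²⁺]^3 and the known concentrations, [Cr³⁺]^2 in the numerator gives [Cr³⁺] = 0.49 M.

0.49 M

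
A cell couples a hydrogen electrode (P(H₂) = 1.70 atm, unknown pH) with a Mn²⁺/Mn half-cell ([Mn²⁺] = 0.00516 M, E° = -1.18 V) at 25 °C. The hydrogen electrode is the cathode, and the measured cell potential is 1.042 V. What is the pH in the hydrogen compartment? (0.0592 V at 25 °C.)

E°_cell = 1.18 V and n = 2.
log Q = n(E° − E)/0.0592 = 2×(1.18 − 1.042)/0.0592 = 4.662.
With Q = [Mn²⁺]·P(H₂) / [H⁺]^2, solving for [H⁺] gives log[H⁺] = -3.360, so pH = 3.36.

pH = 3.36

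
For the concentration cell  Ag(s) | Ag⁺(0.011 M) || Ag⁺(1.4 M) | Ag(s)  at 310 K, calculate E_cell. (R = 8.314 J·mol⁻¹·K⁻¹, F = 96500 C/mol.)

Both half-cells are Ag⁺/Ag, so E°_cell = 0. The concentrated side is the cathode; the cell reaction moves Ag⁺ from high to low concentration with n = 1.
Q = [Ag⁺]_dilute/[Ag⁺]_conc = 0.011/1.4 = 0.00786.
E = 0 − (RT/nF) ln Q = −((8.314×310)/(1×96500))(-4.846) = 0.1294 V.

0.13 V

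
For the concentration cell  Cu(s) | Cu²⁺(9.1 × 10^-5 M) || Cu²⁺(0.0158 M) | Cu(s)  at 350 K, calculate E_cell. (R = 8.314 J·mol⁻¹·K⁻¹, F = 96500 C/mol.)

Both half-cells are Cu²⁺/Cu, so E°_cell = 0. The concentrated side is the cathode; the cell reaction moves Cu²⁺ from high to low concentration with n = 2.
Q = [Cu²⁺]_dilute/[Cu²⁺]_conc = 9.1 × 10^-5/0.0158 = 0.00576.
E = 0 − (RT/nF) ln Q = −((8.314×350)/(2×96500))(-5.157) = 0.0778 V.

0.078 V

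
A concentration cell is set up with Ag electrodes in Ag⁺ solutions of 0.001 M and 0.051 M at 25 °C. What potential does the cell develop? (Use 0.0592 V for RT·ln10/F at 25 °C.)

0.10 V

Both half-cells are Ag⁺/Ag, so E°_cell = 0. The concentrated side is the cathode; the cell reaction moves Ag⁺ from high to low concentration with n = 1.
Q = [Ag⁺]_dilute/[Ag⁺]_conc = 0.001/0.051 = 0.0196.
E = 0 − (0.0592/1) log Q = −(0.0592/1)(-1.708) = 0.1011 V.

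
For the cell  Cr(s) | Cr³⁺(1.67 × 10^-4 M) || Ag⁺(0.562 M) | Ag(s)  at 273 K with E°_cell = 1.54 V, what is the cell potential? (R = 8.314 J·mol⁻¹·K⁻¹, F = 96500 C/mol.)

1.59 V

Balancing electrons gives n = 3; the reaction quotient is Q = [Cr³⁺]/[Ag⁺]^3 = 9.41 × 10^-4.
E = E° − (RT/nF) ln Q = 1.54 − (8.314×273)/(3×96500) × (-6.969) = 1.540 + 0.055 = 1.595 V.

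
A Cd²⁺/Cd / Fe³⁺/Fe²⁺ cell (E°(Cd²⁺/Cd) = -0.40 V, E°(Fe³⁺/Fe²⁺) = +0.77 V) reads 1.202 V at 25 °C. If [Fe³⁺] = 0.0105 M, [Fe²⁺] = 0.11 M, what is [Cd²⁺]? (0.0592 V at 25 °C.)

7.6 × 10^-4 M

From the Nernst equation, log Q = n(E° − E)/0.0592 = 2(1.17 − 1.202)/0.0592 = -1.081, so Q = 0.0830.
With Q = [Cd²⁺]·[Fe²⁺]^2/[Fe³⁺]^2 and the known concentrations, [Cd²⁺] in the numerator gives [Cd²⁺] = 7.6 × 10^-4 M.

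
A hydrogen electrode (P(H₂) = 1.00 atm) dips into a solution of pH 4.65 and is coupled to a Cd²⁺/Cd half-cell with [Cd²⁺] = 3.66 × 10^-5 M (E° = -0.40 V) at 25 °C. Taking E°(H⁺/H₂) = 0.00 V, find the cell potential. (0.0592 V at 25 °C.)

The hydrogen couple is the cathode, so E°_cell = 0.40 V; n = 2.
[H⁺] = 10^(−4.65) = 2.2 × 10^-5 M, and Q = [Cd²⁺]·P(H₂) / [H⁺]^2 = 7.3 × 10^4.
E = E° − (0.0592/2) log Q = 0.40 − (0.0592/2)(4.863) = 0.256 V.

0.26 V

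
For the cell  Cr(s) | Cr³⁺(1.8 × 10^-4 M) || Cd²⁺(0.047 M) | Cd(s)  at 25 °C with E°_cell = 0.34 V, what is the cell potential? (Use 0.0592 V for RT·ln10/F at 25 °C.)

Balancing electrons gives n = 6; the reaction quotient is Q = [Cr³⁺]^2/[Cd²⁺]^3 = 3.12 × 10^-4.
At 25 °C, E = E° − (0.0592/n) log Q = 0.34 − (0.0592/6)(-3.506) = 0.340 + 0.035 = 0.375 V.

0.375 V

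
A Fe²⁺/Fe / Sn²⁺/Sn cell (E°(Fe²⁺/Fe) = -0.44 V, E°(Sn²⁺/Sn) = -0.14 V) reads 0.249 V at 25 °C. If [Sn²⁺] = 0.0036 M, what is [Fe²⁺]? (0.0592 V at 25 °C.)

0.19 M

From the Nernst equation, log Q = n(E° − E)/0.0592 = 2(0.30 − 0.249)/0.0592 = 1.723, so Q = 52.8.
With Q = [Fe²⁺]/[Sn²⁺] and the known concentrations, [Fe²⁺] in the numerator gives [Fe²⁺] = 0.19 M.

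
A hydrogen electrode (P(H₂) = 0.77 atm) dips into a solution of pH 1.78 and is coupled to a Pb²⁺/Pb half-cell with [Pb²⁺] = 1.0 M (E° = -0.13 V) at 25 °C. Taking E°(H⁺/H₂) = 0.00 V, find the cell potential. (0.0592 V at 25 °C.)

The hydrogen couple is the cathode, so E°_cell = 0.13 V; n = 2.
[H⁺] = 10^(−1.78) = 0.017 M, and Q = [Pb²⁺]·P(H₂) / [H⁺]^2 = 2800.
E = E° − (0.0592/2) log Q = 0.13 − (0.0592/2)(3.446) = 0.028 V.

0.028 V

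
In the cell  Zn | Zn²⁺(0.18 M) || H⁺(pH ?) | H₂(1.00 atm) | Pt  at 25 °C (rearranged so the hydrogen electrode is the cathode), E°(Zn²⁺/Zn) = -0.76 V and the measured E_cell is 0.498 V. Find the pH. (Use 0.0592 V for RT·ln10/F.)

pH = 4.80

E°_cell = 0.76 V and n = 2.
log Q = n(E° − E)/0.0592 = 2×(0.76 − 0.498)/0.0592 = 8.851.
With Q = [Zn²⁺]·P(H₂) / [H⁺]^2, solving for [H⁺] gives log[H⁺] = -4.798, so pH = 4.80.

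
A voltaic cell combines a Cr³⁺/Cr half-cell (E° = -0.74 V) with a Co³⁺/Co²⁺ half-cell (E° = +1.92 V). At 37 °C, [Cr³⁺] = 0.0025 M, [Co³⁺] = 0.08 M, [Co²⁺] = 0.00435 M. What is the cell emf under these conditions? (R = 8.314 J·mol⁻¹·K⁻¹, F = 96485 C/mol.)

2.79 V

The Co³⁺/Co²⁺ couple has the higher reduction potential and acts as the cathode, so E°_cell = +1.92 − (-0.74) = 2.66 V.
Balancing electrons gives n = 3; the reaction quotient is Q = [Cr³⁺]·[Co²⁺]^3/[Co³⁺]^3 = 4.02 × 10^-7.
E = E° − (RT/nF) ln Q = 2.66 − (8.314×310)/(3×96485) × (-14.727) = 2.660 + 0.131 = 2.791 V.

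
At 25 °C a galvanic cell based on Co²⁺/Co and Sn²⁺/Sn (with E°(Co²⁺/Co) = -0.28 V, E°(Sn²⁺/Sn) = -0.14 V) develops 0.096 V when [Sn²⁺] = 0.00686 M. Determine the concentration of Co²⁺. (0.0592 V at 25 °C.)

0.21 M

From the Nernst equation, log Q = n(E° − E)/0.0592 = 2(0.14 − 0.096)/0.0592 = 1.486, so Q = 30.7.
With Q = [Co²⁺]/[Sn²⁺] and the known concentrations, [Co²⁺] in the numerator gives [Co²⁺] = 0.21 M.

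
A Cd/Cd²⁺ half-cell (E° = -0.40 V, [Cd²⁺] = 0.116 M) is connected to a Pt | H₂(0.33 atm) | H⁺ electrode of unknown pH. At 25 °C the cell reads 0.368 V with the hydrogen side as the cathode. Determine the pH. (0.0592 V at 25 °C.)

E°_cell = 0.40 V and n = 2.
log Q = n(E° − E)/0.0592 = 2×(0.40 − 0.368)/0.0592 = 1.081.
With Q = [Cd²⁺]·P(H₂) / [H⁺]^2, solving for [H⁺] gives log[H⁺] = -1.249, so pH = 1.25.

pH = 1.25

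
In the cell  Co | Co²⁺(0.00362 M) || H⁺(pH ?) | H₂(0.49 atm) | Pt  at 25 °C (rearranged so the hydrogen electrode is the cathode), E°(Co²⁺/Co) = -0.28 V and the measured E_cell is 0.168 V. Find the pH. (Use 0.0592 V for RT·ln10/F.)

E°_cell = 0.28 V and n = 2.
log Q = n(E° − E)/0.0592 = 2×(0.28 − 0.168)/0.0592 = 3.784.
With Q = [Co²⁺]·P(H₂) / [H⁺]^2, solving for [H⁺] gives log[H⁺] = -3.267, so pH = 3.27.

pH = 3.27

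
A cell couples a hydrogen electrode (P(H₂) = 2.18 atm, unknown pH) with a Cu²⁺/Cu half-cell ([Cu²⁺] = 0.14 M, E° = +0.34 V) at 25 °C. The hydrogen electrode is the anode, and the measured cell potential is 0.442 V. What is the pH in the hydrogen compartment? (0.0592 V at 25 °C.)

pH = 1.98

E°_cell = 0.34 V and n = 2.
log Q = n(E° − E)/0.0592 = 2×(0.34 − 0.442)/0.0592 = -3.446.
With Q = [H⁺]^2 / ([Cu²⁺]·P(H₂)), solving for [H⁺] gives log[H⁺] = -1.981, so pH = 1.98.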